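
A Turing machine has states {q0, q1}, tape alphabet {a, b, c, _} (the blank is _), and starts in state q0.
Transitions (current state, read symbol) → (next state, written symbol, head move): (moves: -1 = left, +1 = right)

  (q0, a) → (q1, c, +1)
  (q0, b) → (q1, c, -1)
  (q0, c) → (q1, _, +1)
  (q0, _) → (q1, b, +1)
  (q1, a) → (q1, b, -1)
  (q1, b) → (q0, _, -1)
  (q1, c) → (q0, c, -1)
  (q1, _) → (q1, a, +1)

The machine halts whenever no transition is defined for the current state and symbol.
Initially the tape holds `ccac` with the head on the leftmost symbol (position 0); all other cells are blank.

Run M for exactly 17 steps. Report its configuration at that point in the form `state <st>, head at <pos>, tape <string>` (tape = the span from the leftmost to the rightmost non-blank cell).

q0 | __[c]cac   read c → write _, move +1, go to q1
q1 | ___[c]ac   read c → write c, move -1, go to q0
q0 | __[_]cac   read _ → write b, move +1, go to q1
q1 | __b[c]ac   read c → write c, move -1, go to q0
q0 | __[b]cac   read b → write c, move -1, go to q1
q1 | _[_]ccac   read _ → write a, move +1, go to q1
q1 | _a[c]cac   read c → write c, move -1, go to q0
q0 | _[a]ccac   read a → write c, move +1, go to q1
q1 | _c[c]cac   read c → write c, move -1, go to q0
q0 | _[c]ccac   read c → write _, move +1, go to q1
q1 | __[c]cac   read c → write c, move -1, go to q0
q0 | _[_]ccac   read _ → write b, move +1, go to q1
q1 | _b[c]cac   read c → write c, move -1, go to q0
q0 | _[b]ccac   read b → write c, move -1, go to q1
q1 | [_]cccac   read _ → write a, move +1, go to q1
q1 | a[c]ccac   read c → write c, move -1, go to q0
q0 | [a]cccac   read a → write c, move +1, go to q1
q1 | c[c]ccac
After 17 steps: state q1, head at -1, tape ccccac.

state q1, head at -1, tape ccccac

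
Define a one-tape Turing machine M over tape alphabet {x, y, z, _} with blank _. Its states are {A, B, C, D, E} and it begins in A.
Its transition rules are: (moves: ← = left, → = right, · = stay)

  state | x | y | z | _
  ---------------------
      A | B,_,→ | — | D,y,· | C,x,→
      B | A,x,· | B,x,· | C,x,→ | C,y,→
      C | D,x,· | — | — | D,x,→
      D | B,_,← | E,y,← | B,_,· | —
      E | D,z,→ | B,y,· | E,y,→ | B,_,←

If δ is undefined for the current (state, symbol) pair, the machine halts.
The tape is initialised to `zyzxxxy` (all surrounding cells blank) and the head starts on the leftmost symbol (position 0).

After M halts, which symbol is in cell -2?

state=A head=0 tape=__[z]yzxxxy   (A,z)→(D,y,·)
state=D head=0 tape=__[y]yzxxxy   (D,y)→(E,y,←)
state=E head=-1 tape=_[_]yyzxxxy   (E,_)→(B,_,←)
state=B head=-2 tape=[_]_yyzxxxy   (B,_)→(C,y,→)
state=C head=-1 tape=y[_]yyzxxxy   (C,_)→(D,x,→)
state=D head=0 tape=yx[y]yzxxxy   (D,y)→(E,y,←)
state=E head=-1 tape=y[x]yyzxxxy   (E,x)→(D,z,→)
state=D head=0 tape=yz[y]yzxxxy   (D,y)→(E,y,←)
state=E head=-1 tape=y[z]yyzxxxy   (E,z)→(E,y,→)
state=E head=0 tape=yy[y]yzxxxy   (E,y)→(B,y,·)
state=B head=0 tape=yy[y]yzxxxy   (B,y)→(B,x,·)
state=B head=0 tape=yy[x]yzxxxy   (B,x)→(A,x,·)
state=A head=0 tape=yy[x]yzxxxy   (A,x)→(B,_,→)
state=B head=1 tape=yy_[y]zxxxy   (B,y)→(B,x,·)
state=B head=1 tape=yy_[x]zxxxy   (B,x)→(A,x,·)
state=A head=1 tape=yy_[x]zxxxy   (A,x)→(B,_,→)
state=B head=2 tape=yy__[z]xxxy   (B,z)→(C,x,→)
state=C head=3 tape=yy__x[x]xxy   (C,x)→(D,x,·)
state=D head=3 tape=yy__x[x]xxy   (D,x)→(B,_,←)
state=B head=2 tape=yy__[x]_xxy   (B,x)→(A,x,·)
state=A head=2 tape=yy__[x]_xxy   (A,x)→(B,_,→)
state=B head=3 tape=yy___[_]xxy   (B,_)→(C,y,→)
state=C head=4 tape=yy___y[x]xy   (C,x)→(D,x,·)
state=D head=4 tape=yy___y[x]xy   (D,x)→(B,_,←)
state=B head=3 tape=yy___[y]_xy   (B,y)→(B,x,·)
state=B head=3 tape=yy___[x]_xy   (B,x)→(A,x,·)
state=A head=3 tape=yy___[x]_xy   (A,x)→(B,_,→)
state=B head=4 tape=yy____[_]xy   (B,_)→(C,y,→)
state=C head=5 tape=yy____y[x]y   (C,x)→(D,x,·)
state=D head=5 tape=yy____y[x]y   (D,x)→(B,_,←)
state=B head=4 tape=yy____[y]_y   (B,y)→(B,x,·)
state=B head=4 tape=yy____[x]_y   (B,x)→(A,x,·)
state=A head=4 tape=yy____[x]_y   (A,x)→(B,_,→)
state=B head=5 tape=yy_____[_]y   (B,_)→(C,y,→)
state=C head=6 tape=yy_____y[y]
Cell -2 holds y when M halts.

y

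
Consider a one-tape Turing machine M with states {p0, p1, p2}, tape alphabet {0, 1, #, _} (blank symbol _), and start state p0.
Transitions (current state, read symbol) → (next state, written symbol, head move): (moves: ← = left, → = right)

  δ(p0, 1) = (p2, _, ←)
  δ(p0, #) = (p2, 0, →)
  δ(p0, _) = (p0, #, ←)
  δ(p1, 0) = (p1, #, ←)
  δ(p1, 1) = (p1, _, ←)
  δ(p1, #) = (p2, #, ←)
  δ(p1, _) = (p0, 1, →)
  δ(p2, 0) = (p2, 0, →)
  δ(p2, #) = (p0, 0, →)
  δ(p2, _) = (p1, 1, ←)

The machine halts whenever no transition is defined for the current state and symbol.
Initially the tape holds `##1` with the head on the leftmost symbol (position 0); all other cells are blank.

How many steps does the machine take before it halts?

22

p0 | ____[#]#1   read # → write 0, move →, go to p2
p2 | ____0[#]1   read # → write 0, move →, go to p0
p0 | ____00[1]   read 1 → write _, move ←, go to p2
p2 | ____0[0]_   read 0 → write 0, move →, go to p2
p2 | ____00[_]   read _ → write 1, move ←, go to p1
p1 | ____0[0]1   read 0 → write #, move ←, go to p1
p1 | ____[0]#1   read 0 → write #, move ←, go to p1
p1 | ___[_]##1   read _ → write 1, move →, go to p0
p0 | ___1[#]#1   read # → write 0, move →, go to p2
p2 | ___10[#]1   read # → write 0, move →, go to p0
p0 | ___100[1]   read 1 → write _, move ←, go to p2
p2 | ___10[0]_   read 0 → write 0, move →, go to p2
p2 | ___100[_]   read _ → write 1, move ←, go to p1
p1 | ___10[0]1   read 0 → write #, move ←, go to p1
p1 | ___1[0]#1   read 0 → write #, move ←, go to p1
p1 | ___[1]##1   read 1 → write _, move ←, go to p1
p1 | __[_]_##1   read _ → write 1, move →, go to p0
p0 | __1[_]##1   read _ → write #, move ←, go to p0
p0 | __[1]###1   read 1 → write _, move ←, go to p2
p2 | _[_]_###1   read _ → write 1, move ←, go to p1
p1 | [_]1_###1   read _ → write 1, move →, go to p0
p0 | 1[1]_###1   read 1 → write _, move ←, go to p2
p2 | [1]__###1
M halts after 22 transitions.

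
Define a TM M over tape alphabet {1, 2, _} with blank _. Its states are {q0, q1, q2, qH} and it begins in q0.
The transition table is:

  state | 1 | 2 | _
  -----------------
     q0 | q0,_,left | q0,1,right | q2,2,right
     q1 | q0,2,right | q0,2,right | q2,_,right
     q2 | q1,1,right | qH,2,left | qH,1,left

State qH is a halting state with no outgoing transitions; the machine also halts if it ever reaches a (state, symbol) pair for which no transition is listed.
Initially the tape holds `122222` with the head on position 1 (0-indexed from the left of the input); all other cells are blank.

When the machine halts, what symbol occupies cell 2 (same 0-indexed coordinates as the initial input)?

state=q0 head=1 tape=1[2]2222__   (q0,2)→(q0,1,right)
state=q0 head=2 tape=11[2]222__   (q0,2)→(q0,1,right)
state=q0 head=3 tape=111[2]22__   (q0,2)→(q0,1,right)
state=q0 head=4 tape=1111[2]2__   (q0,2)→(q0,1,right)
state=q0 head=5 tape=11111[2]__   (q0,2)→(q0,1,right)
state=q0 head=6 tape=111111[_]_   (q0,_)→(q2,2,right)
state=q2 head=7 tape=1111112[_]   (q2,_)→(qH,1,left)
state=qH head=6 tape=111111[2]1
Cell 2 holds 1 when M halts.

1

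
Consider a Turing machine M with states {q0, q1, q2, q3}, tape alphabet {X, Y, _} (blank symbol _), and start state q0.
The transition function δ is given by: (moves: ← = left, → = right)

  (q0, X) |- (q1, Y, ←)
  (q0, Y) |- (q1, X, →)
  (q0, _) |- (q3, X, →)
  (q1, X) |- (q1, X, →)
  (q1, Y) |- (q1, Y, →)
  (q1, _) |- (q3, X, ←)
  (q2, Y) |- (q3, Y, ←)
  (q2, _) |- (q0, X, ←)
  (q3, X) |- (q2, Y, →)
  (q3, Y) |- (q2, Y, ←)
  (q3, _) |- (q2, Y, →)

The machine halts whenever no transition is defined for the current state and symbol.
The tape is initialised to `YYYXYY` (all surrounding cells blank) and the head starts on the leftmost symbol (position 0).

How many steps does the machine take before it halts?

14

state=q0 head=0 tape=[Y]YYXYY_   (q0,Y)→(q1,X,→)
state=q1 head=1 tape=X[Y]YXYY_   (q1,Y)→(q1,Y,→)
state=q1 head=2 tape=XY[Y]XYY_   (q1,Y)→(q1,Y,→)
state=q1 head=3 tape=XYY[X]YY_   (q1,X)→(q1,X,→)
state=q1 head=4 tape=XYYX[Y]Y_   (q1,Y)→(q1,Y,→)
state=q1 head=5 tape=XYYXY[Y]_   (q1,Y)→(q1,Y,→)
state=q1 head=6 tape=XYYXYY[_]   (q1,_)→(q3,X,←)
state=q3 head=5 tape=XYYXY[Y]X   (q3,Y)→(q2,Y,←)
state=q2 head=4 tape=XYYX[Y]YX   (q2,Y)→(q3,Y,←)
state=q3 head=3 tape=XYY[X]YYX   (q3,X)→(q2,Y,→)
state=q2 head=4 tape=XYYY[Y]YX   (q2,Y)→(q3,Y,←)
state=q3 head=3 tape=XYY[Y]YYX   (q3,Y)→(q2,Y,←)
state=q2 head=2 tape=XY[Y]YYYX   (q2,Y)→(q3,Y,←)
state=q3 head=1 tape=X[Y]YYYYX   (q3,Y)→(q2,Y,←)
state=q2 head=0 tape=[X]YYYYYX
M halts after 14 transitions.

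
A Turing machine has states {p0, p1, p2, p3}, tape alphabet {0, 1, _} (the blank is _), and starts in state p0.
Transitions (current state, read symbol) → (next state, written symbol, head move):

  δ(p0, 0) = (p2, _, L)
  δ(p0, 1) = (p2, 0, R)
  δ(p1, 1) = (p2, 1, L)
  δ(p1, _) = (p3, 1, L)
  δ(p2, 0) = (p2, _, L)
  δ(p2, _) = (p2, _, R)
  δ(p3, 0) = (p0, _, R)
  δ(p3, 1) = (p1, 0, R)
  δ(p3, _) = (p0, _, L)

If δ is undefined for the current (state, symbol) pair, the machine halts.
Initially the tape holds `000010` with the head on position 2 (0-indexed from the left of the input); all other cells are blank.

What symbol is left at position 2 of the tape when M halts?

p0 | _00[0]010   read 0 → write _, move L, go to p2
p2 | _0[0]_010   read 0 → write _, move L, go to p2
p2 | _[0]__010   read 0 → write _, move L, go to p2
p2 | [_]___010   read _ → write _, move R, go to p2
p2 | _[_]__010   read _ → write _, move R, go to p2
p2 | __[_]_010   read _ → write _, move R, go to p2
p2 | ___[_]010   read _ → write _, move R, go to p2
p2 | ____[0]10   read 0 → write _, move L, go to p2
p2 | ___[_]_10   read _ → write _, move R, go to p2
p2 | ____[_]10   read _ → write _, move R, go to p2
p2 | _____[1]0
Cell 2 holds _ when M halts.

_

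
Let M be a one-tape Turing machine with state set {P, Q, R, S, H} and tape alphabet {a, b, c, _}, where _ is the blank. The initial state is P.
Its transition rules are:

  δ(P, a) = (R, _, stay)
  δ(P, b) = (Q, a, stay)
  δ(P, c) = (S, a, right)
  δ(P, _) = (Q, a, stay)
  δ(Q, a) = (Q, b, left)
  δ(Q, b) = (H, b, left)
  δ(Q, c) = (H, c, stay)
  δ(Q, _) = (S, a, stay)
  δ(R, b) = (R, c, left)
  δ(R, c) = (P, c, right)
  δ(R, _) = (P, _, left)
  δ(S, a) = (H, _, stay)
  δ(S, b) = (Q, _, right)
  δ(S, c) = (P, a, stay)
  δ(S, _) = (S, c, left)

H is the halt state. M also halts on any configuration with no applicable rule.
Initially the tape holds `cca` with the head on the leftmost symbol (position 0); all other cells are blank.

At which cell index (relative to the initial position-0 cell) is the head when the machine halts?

-2

state=P head=0 tape=__[c]ca   (P,c)→(S,a,right)
state=S head=1 tape=__a[c]a   (S,c)→(P,a,stay)
state=P head=1 tape=__a[a]a   (P,a)→(R,_,stay)
state=R head=1 tape=__a[_]a   (R,_)→(P,_,left)
state=P head=0 tape=__[a]_a   (P,a)→(R,_,stay)
state=R head=0 tape=__[_]_a   (R,_)→(P,_,left)
state=P head=-1 tape=_[_]__a   (P,_)→(Q,a,stay)
state=Q head=-1 tape=_[a]__a   (Q,a)→(Q,b,left)
state=Q head=-2 tape=[_]b__a   (Q,_)→(S,a,stay)
state=S head=-2 tape=[a]b__a   (S,a)→(H,_,stay)
state=H head=-2 tape=[_]b__a
At halt the head is at cell -2.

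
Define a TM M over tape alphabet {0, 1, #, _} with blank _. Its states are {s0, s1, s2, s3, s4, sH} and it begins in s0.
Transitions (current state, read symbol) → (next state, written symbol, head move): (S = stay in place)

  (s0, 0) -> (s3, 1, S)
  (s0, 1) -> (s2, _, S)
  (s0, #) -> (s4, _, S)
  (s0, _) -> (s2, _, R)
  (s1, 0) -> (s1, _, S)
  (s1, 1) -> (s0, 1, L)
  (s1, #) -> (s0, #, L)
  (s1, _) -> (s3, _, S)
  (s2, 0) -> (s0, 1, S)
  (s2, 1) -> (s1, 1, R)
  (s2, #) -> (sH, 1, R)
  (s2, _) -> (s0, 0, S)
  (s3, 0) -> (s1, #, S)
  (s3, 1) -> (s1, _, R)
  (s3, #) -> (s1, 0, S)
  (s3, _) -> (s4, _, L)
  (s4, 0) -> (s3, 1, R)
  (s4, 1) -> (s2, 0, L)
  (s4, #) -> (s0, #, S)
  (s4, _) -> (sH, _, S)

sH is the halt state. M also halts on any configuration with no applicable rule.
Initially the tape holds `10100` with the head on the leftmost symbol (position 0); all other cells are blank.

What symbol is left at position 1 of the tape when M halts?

_

s0 | [1]0100   read 1 → write _, move S, go to s2
s2 | [_]0100   read _ → write 0, move S, go to s0
s0 | [0]0100   read 0 → write 1, move S, go to s3
s3 | [1]0100   read 1 → write _, move R, go to s1
s1 | _[0]100   read 0 → write _, move S, go to s1
s1 | _[_]100   read _ → write _, move S, go to s3
s3 | _[_]100   read _ → write _, move L, go to s4
s4 | [_]_100   read _ → write _, move S, go to sH
sH | [_]_100
Cell 1 holds _ when M halts.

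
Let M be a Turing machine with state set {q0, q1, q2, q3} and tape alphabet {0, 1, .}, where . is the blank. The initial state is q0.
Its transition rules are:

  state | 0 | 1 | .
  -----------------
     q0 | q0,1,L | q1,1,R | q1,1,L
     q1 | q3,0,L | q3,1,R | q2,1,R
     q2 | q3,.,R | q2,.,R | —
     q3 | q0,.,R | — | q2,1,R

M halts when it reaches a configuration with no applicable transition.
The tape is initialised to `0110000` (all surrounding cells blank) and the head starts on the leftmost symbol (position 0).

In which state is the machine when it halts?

q0 | ..[0]110000..   read 0 → write 1, move L, go to q0
q0 | .[.]1110000..   read . → write 1, move L, go to q1
q1 | [.]11110000..   read . → write 1, move R, go to q2
q2 | 1[1]1110000..   read 1 → write ., move R, go to q2
q2 | 1.[1]110000..   read 1 → write ., move R, go to q2
q2 | 1..[1]10000..   read 1 → write ., move R, go to q2
q2 | 1...[1]0000..   read 1 → write ., move R, go to q2
q2 | 1....[0]000..   read 0 → write ., move R, go to q3
q3 | 1.....[0]00..   read 0 → write ., move R, go to q0
q0 | 1......[0]0..   read 0 → write 1, move L, go to q0
q0 | 1.....[.]10..   read . → write 1, move L, go to q1
q1 | 1....[.]110..   read . → write 1, move R, go to q2
q2 | 1....1[1]10..   read 1 → write ., move R, go to q2
q2 | 1....1.[1]0..   read 1 → write ., move R, go to q2
q2 | 1....1..[0]..   read 0 → write ., move R, go to q3
q3 | 1....1...[.].   read . → write 1, move R, go to q2
q2 | 1....1...1[.]
No transition is defined for (q2, .); M halts in state q2.

q2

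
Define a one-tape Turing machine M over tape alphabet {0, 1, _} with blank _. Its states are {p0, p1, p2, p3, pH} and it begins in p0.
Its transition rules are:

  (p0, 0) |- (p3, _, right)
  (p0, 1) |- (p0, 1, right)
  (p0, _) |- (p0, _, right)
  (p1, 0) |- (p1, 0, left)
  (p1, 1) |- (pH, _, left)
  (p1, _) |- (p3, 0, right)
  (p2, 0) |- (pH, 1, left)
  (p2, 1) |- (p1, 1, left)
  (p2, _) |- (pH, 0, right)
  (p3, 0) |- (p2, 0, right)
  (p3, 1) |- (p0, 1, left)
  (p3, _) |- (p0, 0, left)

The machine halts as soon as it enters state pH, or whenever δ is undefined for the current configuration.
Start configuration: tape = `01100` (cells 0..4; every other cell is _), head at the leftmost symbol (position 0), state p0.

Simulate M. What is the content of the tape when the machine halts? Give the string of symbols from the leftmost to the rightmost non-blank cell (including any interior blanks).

11_00

state=p0 head=0 tape=[0]1100__   (p0,0)→(p3,_,right)
state=p3 head=1 tape=_[1]100__   (p3,1)→(p0,1,left)
state=p0 head=0 tape=[_]1100__   (p0,_)→(p0,_,right)
state=p0 head=1 tape=_[1]100__   (p0,1)→(p0,1,right)
state=p0 head=2 tape=_1[1]00__   (p0,1)→(p0,1,right)
state=p0 head=3 tape=_11[0]0__   (p0,0)→(p3,_,right)
state=p3 head=4 tape=_11_[0]__   (p3,0)→(p2,0,right)
state=p2 head=5 tape=_11_0[_]_   (p2,_)→(pH,0,right)
state=pH head=6 tape=_11_00[_]
The non-blank tape span at halt is 11_00.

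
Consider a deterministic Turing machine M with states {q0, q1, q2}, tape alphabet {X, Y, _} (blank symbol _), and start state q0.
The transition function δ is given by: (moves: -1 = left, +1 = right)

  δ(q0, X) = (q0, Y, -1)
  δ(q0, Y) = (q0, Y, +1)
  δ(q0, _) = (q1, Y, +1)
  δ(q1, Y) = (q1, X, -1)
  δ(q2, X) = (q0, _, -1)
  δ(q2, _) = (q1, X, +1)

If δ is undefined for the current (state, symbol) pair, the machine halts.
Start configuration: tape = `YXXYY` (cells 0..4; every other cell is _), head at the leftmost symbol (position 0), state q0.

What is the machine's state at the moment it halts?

q1

q0 | [Y]XXYY__   read Y → write Y, move +1, go to q0
q0 | Y[X]XYY__   read X → write Y, move -1, go to q0
q0 | [Y]YXYY__   read Y → write Y, move +1, go to q0
q0 | Y[Y]XYY__   read Y → write Y, move +1, go to q0
q0 | YY[X]YY__   read X → write Y, move -1, go to q0
q0 | Y[Y]YYY__   read Y → write Y, move +1, go to q0
q0 | YY[Y]YY__   read Y → write Y, move +1, go to q0
q0 | YYY[Y]Y__   read Y → write Y, move +1, go to q0
q0 | YYYY[Y]__   read Y → write Y, move +1, go to q0
q0 | YYYYY[_]_   read _ → write Y, move +1, go to q1
q1 | YYYYYY[_]
No transition is defined for (q1, _); M halts in state q1.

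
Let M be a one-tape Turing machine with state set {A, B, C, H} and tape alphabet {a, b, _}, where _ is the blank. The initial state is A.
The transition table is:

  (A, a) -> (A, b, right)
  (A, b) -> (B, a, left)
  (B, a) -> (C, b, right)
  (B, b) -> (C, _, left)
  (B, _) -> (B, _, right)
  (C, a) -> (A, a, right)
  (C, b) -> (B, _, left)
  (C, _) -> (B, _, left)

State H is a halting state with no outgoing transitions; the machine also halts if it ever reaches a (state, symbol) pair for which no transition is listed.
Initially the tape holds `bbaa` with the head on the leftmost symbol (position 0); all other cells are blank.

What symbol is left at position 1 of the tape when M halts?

A | __[b]baa_   read b → write a, move left, go to B
B | _[_]abaa_   read _ → write _, move right, go to B
B | __[a]baa_   read a → write b, move right, go to C
C | __b[b]aa_   read b → write _, move left, go to B
B | __[b]_aa_   read b → write _, move left, go to C
C | _[_]__aa_   read _ → write _, move left, go to B
B | [_]___aa_   read _ → write _, move right, go to B
B | _[_]__aa_   read _ → write _, move right, go to B
B | __[_]_aa_   read _ → write _, move right, go to B
B | ___[_]aa_   read _ → write _, move right, go to B
B | ____[a]a_   read a → write b, move right, go to C
C | ____b[a]_   read a → write a, move right, go to A
A | ____ba[_]
Cell 1 holds _ when M halts.

_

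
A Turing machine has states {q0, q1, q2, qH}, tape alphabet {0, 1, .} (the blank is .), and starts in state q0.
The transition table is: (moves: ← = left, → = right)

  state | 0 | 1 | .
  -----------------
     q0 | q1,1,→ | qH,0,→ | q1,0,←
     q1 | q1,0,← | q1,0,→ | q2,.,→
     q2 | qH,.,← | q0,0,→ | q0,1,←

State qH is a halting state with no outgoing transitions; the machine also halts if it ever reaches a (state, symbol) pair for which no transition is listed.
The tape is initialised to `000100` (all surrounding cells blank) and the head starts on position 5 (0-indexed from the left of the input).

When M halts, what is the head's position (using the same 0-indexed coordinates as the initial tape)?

-1

q0 | .00010[0]..   read 0 → write 1, move →, go to q1
q1 | .000101[.].   read . → write ., move →, go to q2
q2 | .000101.[.]   read . → write 1, move ←, go to q0
q0 | .000101[.]1   read . → write 0, move ←, go to q1
q1 | .00010[1]01   read 1 → write 0, move →, go to q1
q1 | .000100[0]1   read 0 → write 0, move ←, go to q1
q1 | .00010[0]01   read 0 → write 0, move ←, go to q1
q1 | .0001[0]001   read 0 → write 0, move ←, go to q1
q1 | .000[1]0001   read 1 → write 0, move →, go to q1
q1 | .0000[0]001   read 0 → write 0, move ←, go to q1
q1 | .000[0]0001   read 0 → write 0, move ←, go to q1
q1 | .00[0]00001   read 0 → write 0, move ←, go to q1
q1 | .0[0]000001   read 0 → write 0, move ←, go to q1
q1 | .[0]0000001   read 0 → write 0, move ←, go to q1
q1 | [.]00000001   read . → write ., move →, go to q2
q2 | .[0]0000001   read 0 → write ., move ←, go to qH
qH | [.].0000001
At halt the head is at cell -1.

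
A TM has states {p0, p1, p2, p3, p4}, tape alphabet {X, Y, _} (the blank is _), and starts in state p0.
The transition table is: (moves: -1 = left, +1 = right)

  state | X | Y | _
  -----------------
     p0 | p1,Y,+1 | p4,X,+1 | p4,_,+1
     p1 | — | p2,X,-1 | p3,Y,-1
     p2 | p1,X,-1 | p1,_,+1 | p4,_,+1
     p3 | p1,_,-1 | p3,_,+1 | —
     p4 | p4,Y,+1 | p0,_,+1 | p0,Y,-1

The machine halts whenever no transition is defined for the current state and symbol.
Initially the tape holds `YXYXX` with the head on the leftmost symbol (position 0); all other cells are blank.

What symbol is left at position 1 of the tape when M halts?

Y

p0 | [Y]XYXX   read Y → write X, move +1, go to p4
p4 | X[X]YXX   read X → write Y, move +1, go to p4
p4 | XY[Y]XX   read Y → write _, move +1, go to p0
p0 | XY_[X]X   read X → write Y, move +1, go to p1
p1 | XY_Y[X]
Cell 1 holds Y when M halts.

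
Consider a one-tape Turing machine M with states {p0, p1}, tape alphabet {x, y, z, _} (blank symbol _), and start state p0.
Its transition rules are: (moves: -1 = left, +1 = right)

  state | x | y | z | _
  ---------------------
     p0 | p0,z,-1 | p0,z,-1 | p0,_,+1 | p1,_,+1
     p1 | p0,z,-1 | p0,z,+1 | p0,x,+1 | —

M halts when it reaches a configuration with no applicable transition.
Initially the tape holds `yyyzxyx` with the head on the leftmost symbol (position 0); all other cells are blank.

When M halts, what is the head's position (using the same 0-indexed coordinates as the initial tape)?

8

state=p0 head=0 tape=_[y]yyzxyx__   (p0,y)→(p0,z,-1)
state=p0 head=-1 tape=[_]zyyzxyx__   (p0,_)→(p1,_,+1)
state=p1 head=0 tape=_[z]yyzxyx__   (p1,z)→(p0,x,+1)
state=p0 head=1 tape=_x[y]yzxyx__   (p0,y)→(p0,z,-1)
state=p0 head=0 tape=_[x]zyzxyx__   (p0,x)→(p0,z,-1)
state=p0 head=-1 tape=[_]zzyzxyx__   (p0,_)→(p1,_,+1)
state=p1 head=0 tape=_[z]zyzxyx__   (p1,z)→(p0,x,+1)
state=p0 head=1 tape=_x[z]yzxyx__   (p0,z)→(p0,_,+1)
state=p0 head=2 tape=_x_[y]zxyx__   (p0,y)→(p0,z,-1)
state=p0 head=1 tape=_x[_]zzxyx__   (p0,_)→(p1,_,+1)
state=p1 head=2 tape=_x_[z]zxyx__   (p1,z)→(p0,x,+1)
state=p0 head=3 tape=_x_x[z]xyx__   (p0,z)→(p0,_,+1)
state=p0 head=4 tape=_x_x_[x]yx__   (p0,x)→(p0,z,-1)
state=p0 head=3 tape=_x_x[_]zyx__   (p0,_)→(p1,_,+1)
state=p1 head=4 tape=_x_x_[z]yx__   (p1,z)→(p0,x,+1)
state=p0 head=5 tape=_x_x_x[y]x__   (p0,y)→(p0,z,-1)
state=p0 head=4 tape=_x_x_[x]zx__   (p0,x)→(p0,z,-1)
state=p0 head=3 tape=_x_x[_]zzx__   (p0,_)→(p1,_,+1)
state=p1 head=4 tape=_x_x_[z]zx__   (p1,z)→(p0,x,+1)
state=p0 head=5 tape=_x_x_x[z]x__   (p0,z)→(p0,_,+1)
state=p0 head=6 tape=_x_x_x_[x]__   (p0,x)→(p0,z,-1)
state=p0 head=5 tape=_x_x_x[_]z__   (p0,_)→(p1,_,+1)
state=p1 head=6 tape=_x_x_x_[z]__   (p1,z)→(p0,x,+1)
state=p0 head=7 tape=_x_x_x_x[_]_   (p0,_)→(p1,_,+1)
state=p1 head=8 tape=_x_x_x_x_[_]
At halt the head is at cell 8.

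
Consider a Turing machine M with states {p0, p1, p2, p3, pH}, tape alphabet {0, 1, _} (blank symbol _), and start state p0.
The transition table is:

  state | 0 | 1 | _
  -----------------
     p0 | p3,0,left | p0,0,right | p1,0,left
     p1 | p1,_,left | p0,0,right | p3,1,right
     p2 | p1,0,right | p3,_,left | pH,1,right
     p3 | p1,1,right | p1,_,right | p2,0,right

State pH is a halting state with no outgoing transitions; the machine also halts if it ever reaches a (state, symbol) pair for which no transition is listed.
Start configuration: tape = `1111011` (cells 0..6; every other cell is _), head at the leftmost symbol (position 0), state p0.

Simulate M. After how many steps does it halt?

16

p0 | _[1]111011   read 1 → write 0, move right, go to p0
p0 | _0[1]11011   read 1 → write 0, move right, go to p0
p0 | _00[1]1011   read 1 → write 0, move right, go to p0
p0 | _000[1]011   read 1 → write 0, move right, go to p0
p0 | _0000[0]11   read 0 → write 0, move left, go to p3
p3 | _000[0]011   read 0 → write 1, move right, go to p1
p1 | _0001[0]11   read 0 → write _, move left, go to p1
p1 | _000[1]_11   read 1 → write 0, move right, go to p0
p0 | _0000[_]11   read _ → write 0, move left, go to p1
p1 | _000[0]011   read 0 → write _, move left, go to p1
p1 | _00[0]_011   read 0 → write _, move left, go to p1
p1 | _0[0]__011   read 0 → write _, move left, go to p1
p1 | _[0]___011   read 0 → write _, move left, go to p1
p1 | [_]____011   read _ → write 1, move right, go to p3
p3 | 1[_]___011   read _ → write 0, move right, go to p2
p2 | 10[_]__011   read _ → write 1, move right, go to pH
pH | 101[_]_011
M halts after 16 transitions.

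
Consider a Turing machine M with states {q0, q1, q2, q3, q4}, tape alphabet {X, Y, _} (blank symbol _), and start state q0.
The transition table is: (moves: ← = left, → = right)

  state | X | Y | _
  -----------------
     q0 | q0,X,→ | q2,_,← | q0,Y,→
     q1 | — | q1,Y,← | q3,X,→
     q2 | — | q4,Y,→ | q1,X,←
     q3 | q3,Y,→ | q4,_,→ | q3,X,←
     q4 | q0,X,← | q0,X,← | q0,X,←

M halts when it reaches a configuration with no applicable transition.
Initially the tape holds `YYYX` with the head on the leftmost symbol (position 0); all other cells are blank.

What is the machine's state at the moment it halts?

q2

q0 | __[Y]YYX   read Y → write _, move ←, go to q2
q2 | _[_]_YYX   read _ → write X, move ←, go to q1
q1 | [_]X_YYX   read _ → write X, move →, go to q3
q3 | X[X]_YYX   read X → write Y, move →, go to q3
q3 | XY[_]YYX   read _ → write X, move ←, go to q3
q3 | X[Y]XYYX   read Y → write _, move →, go to q4
q4 | X_[X]YYX   read X → write X, move ←, go to q0
q0 | X[_]XYYX   read _ → write Y, move →, go to q0
q0 | XY[X]YYX   read X → write X, move →, go to q0
q0 | XYX[Y]YX   read Y → write _, move ←, go to q2
q2 | XY[X]_YX
No transition is defined for (q2, X); M halts in state q2.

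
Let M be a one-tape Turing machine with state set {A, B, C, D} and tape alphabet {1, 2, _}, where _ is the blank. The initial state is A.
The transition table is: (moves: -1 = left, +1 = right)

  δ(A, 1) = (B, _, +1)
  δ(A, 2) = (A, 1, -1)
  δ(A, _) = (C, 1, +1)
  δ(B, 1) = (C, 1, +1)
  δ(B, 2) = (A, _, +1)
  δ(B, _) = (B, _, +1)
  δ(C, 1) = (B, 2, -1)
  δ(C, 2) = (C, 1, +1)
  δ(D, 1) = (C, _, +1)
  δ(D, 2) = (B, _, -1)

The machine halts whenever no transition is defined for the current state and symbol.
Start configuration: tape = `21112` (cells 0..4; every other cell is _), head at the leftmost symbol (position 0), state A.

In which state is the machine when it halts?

C

state=A head=0 tape=_[2]1112_   (A,2)→(A,1,-1)
state=A head=-1 tape=[_]11112_   (A,_)→(C,1,+1)
state=C head=0 tape=1[1]1112_   (C,1)→(B,2,-1)
state=B head=-1 tape=[1]21112_   (B,1)→(C,1,+1)
state=C head=0 tape=1[2]1112_   (C,2)→(C,1,+1)
state=C head=1 tape=11[1]112_   (C,1)→(B,2,-1)
state=B head=0 tape=1[1]2112_   (B,1)→(C,1,+1)
state=C head=1 tape=11[2]112_   (C,2)→(C,1,+1)
state=C head=2 tape=111[1]12_   (C,1)→(B,2,-1)
state=B head=1 tape=11[1]212_   (B,1)→(C,1,+1)
state=C head=2 tape=111[2]12_   (C,2)→(C,1,+1)
state=C head=3 tape=1111[1]2_   (C,1)→(B,2,-1)
state=B head=2 tape=111[1]22_   (B,1)→(C,1,+1)
state=C head=3 tape=1111[2]2_   (C,2)→(C,1,+1)
state=C head=4 tape=11111[2]_   (C,2)→(C,1,+1)
state=C head=5 tape=111111[_]
No transition is defined for (C, _); M halts in state C.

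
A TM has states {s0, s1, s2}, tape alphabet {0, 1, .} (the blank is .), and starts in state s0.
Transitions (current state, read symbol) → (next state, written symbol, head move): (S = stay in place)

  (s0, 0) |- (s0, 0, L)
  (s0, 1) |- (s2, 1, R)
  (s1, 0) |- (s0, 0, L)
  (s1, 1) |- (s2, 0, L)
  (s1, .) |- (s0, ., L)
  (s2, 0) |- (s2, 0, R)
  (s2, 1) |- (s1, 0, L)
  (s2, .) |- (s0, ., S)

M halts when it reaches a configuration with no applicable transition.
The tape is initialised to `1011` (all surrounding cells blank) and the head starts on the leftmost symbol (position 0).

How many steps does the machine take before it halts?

15

s0 | [1]011.   read 1 → write 1, move R, go to s2
s2 | 1[0]11.   read 0 → write 0, move R, go to s2
s2 | 10[1]1.   read 1 → write 0, move L, go to s1
s1 | 1[0]01.   read 0 → write 0, move L, go to s0
s0 | [1]001.   read 1 → write 1, move R, go to s2
s2 | 1[0]01.   read 0 → write 0, move R, go to s2
s2 | 10[0]1.   read 0 → write 0, move R, go to s2
s2 | 100[1].   read 1 → write 0, move L, go to s1
s1 | 10[0]0.   read 0 → write 0, move L, go to s0
s0 | 1[0]00.   read 0 → write 0, move L, go to s0
s0 | [1]000.   read 1 → write 1, move R, go to s2
s2 | 1[0]00.   read 0 → write 0, move R, go to s2
s2 | 10[0]0.   read 0 → write 0, move R, go to s2
s2 | 100[0].   read 0 → write 0, move R, go to s2
s2 | 1000[.]   read . → write ., move S, go to s0
s0 | 1000[.]
M halts after 15 transitions.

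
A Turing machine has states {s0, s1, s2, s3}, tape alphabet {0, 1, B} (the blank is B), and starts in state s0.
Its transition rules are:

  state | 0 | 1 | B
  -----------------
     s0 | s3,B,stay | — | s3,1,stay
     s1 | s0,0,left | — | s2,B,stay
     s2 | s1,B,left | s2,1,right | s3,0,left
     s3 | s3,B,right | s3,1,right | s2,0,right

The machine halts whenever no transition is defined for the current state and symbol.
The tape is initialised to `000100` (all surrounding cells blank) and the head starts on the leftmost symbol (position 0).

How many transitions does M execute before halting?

state=s0 head=0 tape=B[0]00100   (s0,0)→(s3,B,stay)
state=s3 head=0 tape=B[B]00100   (s3,B)→(s2,0,right)
state=s2 head=1 tape=B0[0]0100   (s2,0)→(s1,B,left)
state=s1 head=0 tape=B[0]B0100   (s1,0)→(s0,0,left)
state=s0 head=-1 tape=[B]0B0100   (s0,B)→(s3,1,stay)
state=s3 head=-1 tape=[1]0B0100   (s3,1)→(s3,1,right)
state=s3 head=0 tape=1[0]B0100   (s3,0)→(s3,B,right)
state=s3 head=1 tape=1B[B]0100   (s3,B)→(s2,0,right)
state=s2 head=2 tape=1B0[0]100   (s2,0)→(s1,B,left)
state=s1 head=1 tape=1B[0]B100   (s1,0)→(s0,0,left)
state=s0 head=0 tape=1[B]0B100   (s0,B)→(s3,1,stay)
state=s3 head=0 tape=1[1]0B100   (s3,1)→(s3,1,right)
state=s3 head=1 tape=11[0]B100   (s3,0)→(s3,B,right)
state=s3 head=2 tape=11B[B]100   (s3,B)→(s2,0,right)
state=s2 head=3 tape=11B0[1]00   (s2,1)→(s2,1,right)
state=s2 head=4 tape=11B01[0]0   (s2,0)→(s1,B,left)
state=s1 head=3 tape=11B0[1]B0
M halts after 16 transitions.

16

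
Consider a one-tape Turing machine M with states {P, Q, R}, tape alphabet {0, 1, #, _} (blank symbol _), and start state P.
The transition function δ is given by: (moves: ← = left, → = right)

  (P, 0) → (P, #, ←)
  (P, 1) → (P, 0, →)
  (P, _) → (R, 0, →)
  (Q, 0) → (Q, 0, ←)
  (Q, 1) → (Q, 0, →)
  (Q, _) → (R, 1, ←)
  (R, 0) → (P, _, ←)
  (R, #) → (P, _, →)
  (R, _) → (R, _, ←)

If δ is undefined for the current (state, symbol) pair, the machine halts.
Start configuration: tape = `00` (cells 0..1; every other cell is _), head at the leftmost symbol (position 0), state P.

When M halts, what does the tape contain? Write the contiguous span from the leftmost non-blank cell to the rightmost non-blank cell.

0_#

state=P head=0 tape=__[0]0__   (P,0)→(P,#,←)
state=P head=-1 tape=_[_]#0__   (P,_)→(R,0,→)
state=R head=0 tape=_0[#]0__   (R,#)→(P,_,→)
state=P head=1 tape=_0_[0]__   (P,0)→(P,#,←)
state=P head=0 tape=_0[_]#__   (P,_)→(R,0,→)
state=R head=1 tape=_00[#]__   (R,#)→(P,_,→)
state=P head=2 tape=_00_[_]_   (P,_)→(R,0,→)
state=R head=3 tape=_00_0[_]   (R,_)→(R,_,←)
state=R head=2 tape=_00_[0]_   (R,0)→(P,_,←)
state=P head=1 tape=_00[_]__   (P,_)→(R,0,→)
state=R head=2 tape=_000[_]_   (R,_)→(R,_,←)
state=R head=1 tape=_00[0]__   (R,0)→(P,_,←)
state=P head=0 tape=_0[0]___   (P,0)→(P,#,←)
state=P head=-1 tape=_[0]#___   (P,0)→(P,#,←)
state=P head=-2 tape=[_]##___   (P,_)→(R,0,→)
state=R head=-1 tape=0[#]#___   (R,#)→(P,_,→)
state=P head=0 tape=0_[#]___
The non-blank tape span at halt is 0_#.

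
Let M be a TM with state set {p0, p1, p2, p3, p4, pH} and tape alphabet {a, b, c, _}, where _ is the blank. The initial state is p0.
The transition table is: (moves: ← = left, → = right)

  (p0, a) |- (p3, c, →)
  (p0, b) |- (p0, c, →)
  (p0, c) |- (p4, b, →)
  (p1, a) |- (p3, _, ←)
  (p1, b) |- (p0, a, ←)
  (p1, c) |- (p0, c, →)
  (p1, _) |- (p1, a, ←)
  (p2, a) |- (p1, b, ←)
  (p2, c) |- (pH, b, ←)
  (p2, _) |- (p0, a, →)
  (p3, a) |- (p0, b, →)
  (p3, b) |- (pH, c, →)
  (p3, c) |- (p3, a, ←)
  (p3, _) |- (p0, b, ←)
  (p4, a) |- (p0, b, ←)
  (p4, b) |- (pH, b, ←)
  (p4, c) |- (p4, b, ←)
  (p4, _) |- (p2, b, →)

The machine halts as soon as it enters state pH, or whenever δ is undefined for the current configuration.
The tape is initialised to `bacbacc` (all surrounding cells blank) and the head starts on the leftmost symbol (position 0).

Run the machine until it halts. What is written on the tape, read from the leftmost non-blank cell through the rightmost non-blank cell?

state=p0 head=0 tape=__[b]acbacc   (p0,b)→(p0,c,→)
state=p0 head=1 tape=__c[a]cbacc   (p0,a)→(p3,c,→)
state=p3 head=2 tape=__cc[c]bacc   (p3,c)→(p3,a,←)
state=p3 head=1 tape=__c[c]abacc   (p3,c)→(p3,a,←)
state=p3 head=0 tape=__[c]aabacc   (p3,c)→(p3,a,←)
state=p3 head=-1 tape=_[_]aaabacc   (p3,_)→(p0,b,←)
state=p0 head=-2 tape=[_]baaabacc
The non-blank tape span at halt is baaabacc.

baaabacc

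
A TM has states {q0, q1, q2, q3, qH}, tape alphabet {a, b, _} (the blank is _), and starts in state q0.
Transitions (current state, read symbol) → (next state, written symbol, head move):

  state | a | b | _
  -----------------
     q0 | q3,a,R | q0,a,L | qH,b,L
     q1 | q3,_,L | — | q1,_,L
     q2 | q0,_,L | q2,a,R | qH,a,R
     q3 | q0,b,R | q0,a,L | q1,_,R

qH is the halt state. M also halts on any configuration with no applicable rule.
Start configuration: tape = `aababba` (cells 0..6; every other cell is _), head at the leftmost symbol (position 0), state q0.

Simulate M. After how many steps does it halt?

state=q0 head=0 tape=[a]ababba__   (q0,a)→(q3,a,R)
state=q3 head=1 tape=a[a]babba__   (q3,a)→(q0,b,R)
state=q0 head=2 tape=ab[b]abba__   (q0,b)→(q0,a,L)
state=q0 head=1 tape=a[b]aabba__   (q0,b)→(q0,a,L)
state=q0 head=0 tape=[a]aaabba__   (q0,a)→(q3,a,R)
state=q3 head=1 tape=a[a]aabba__   (q3,a)→(q0,b,R)
state=q0 head=2 tape=ab[a]abba__   (q0,a)→(q3,a,R)
state=q3 head=3 tape=aba[a]bba__   (q3,a)→(q0,b,R)
state=q0 head=4 tape=abab[b]ba__   (q0,b)→(q0,a,L)
state=q0 head=3 tape=aba[b]aba__   (q0,b)→(q0,a,L)
state=q0 head=2 tape=ab[a]aaba__   (q0,a)→(q3,a,R)
state=q3 head=3 tape=aba[a]aba__   (q3,a)→(q0,b,R)
state=q0 head=4 tape=abab[a]ba__   (q0,a)→(q3,a,R)
state=q3 head=5 tape=ababa[b]a__   (q3,b)→(q0,a,L)
state=q0 head=4 tape=abab[a]aa__   (q0,a)→(q3,a,R)
state=q3 head=5 tape=ababa[a]a__   (q3,a)→(q0,b,R)
state=q0 head=6 tape=ababab[a]__   (q0,a)→(q3,a,R)
state=q3 head=7 tape=abababa[_]_   (q3,_)→(q1,_,R)
state=q1 head=8 tape=abababa_[_]   (q1,_)→(q1,_,L)
state=q1 head=7 tape=abababa[_]_   (q1,_)→(q1,_,L)
state=q1 head=6 tape=ababab[a]__   (q1,a)→(q3,_,L)
state=q3 head=5 tape=ababa[b]___   (q3,b)→(q0,a,L)
state=q0 head=4 tape=abab[a]a___   (q0,a)→(q3,a,R)
state=q3 head=5 tape=ababa[a]___   (q3,a)→(q0,b,R)
state=q0 head=6 tape=ababab[_]__   (q0,_)→(qH,b,L)
state=qH head=5 tape=ababa[b]b__
M halts after 25 transitions.

25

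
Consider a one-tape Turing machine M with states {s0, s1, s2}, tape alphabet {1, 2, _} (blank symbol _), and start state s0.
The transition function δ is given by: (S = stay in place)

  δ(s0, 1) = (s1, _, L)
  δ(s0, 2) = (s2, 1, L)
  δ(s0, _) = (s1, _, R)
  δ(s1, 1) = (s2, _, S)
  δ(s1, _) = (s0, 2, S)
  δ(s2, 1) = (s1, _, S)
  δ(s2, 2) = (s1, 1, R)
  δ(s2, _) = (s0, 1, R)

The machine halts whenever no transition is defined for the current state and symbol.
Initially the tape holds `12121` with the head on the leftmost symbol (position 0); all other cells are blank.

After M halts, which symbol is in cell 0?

_

state=s0 head=0 tape=__[1]2121   (s0,1)→(s1,_,L)
state=s1 head=-1 tape=_[_]_2121   (s1,_)→(s0,2,S)
state=s0 head=-1 tape=_[2]_2121   (s0,2)→(s2,1,L)
state=s2 head=-2 tape=[_]1_2121   (s2,_)→(s0,1,R)
state=s0 head=-1 tape=1[1]_2121   (s0,1)→(s1,_,L)
state=s1 head=-2 tape=[1]__2121   (s1,1)→(s2,_,S)
state=s2 head=-2 tape=[_]__2121   (s2,_)→(s0,1,R)
state=s0 head=-1 tape=1[_]_2121   (s0,_)→(s1,_,R)
state=s1 head=0 tape=1_[_]2121   (s1,_)→(s0,2,S)
state=s0 head=0 tape=1_[2]2121   (s0,2)→(s2,1,L)
state=s2 head=-1 tape=1[_]12121   (s2,_)→(s0,1,R)
state=s0 head=0 tape=11[1]2121   (s0,1)→(s1,_,L)
state=s1 head=-1 tape=1[1]_2121   (s1,1)→(s2,_,S)
state=s2 head=-1 tape=1[_]_2121   (s2,_)→(s0,1,R)
state=s0 head=0 tape=11[_]2121   (s0,_)→(s1,_,R)
state=s1 head=1 tape=11_[2]121
Cell 0 holds _ when M halts.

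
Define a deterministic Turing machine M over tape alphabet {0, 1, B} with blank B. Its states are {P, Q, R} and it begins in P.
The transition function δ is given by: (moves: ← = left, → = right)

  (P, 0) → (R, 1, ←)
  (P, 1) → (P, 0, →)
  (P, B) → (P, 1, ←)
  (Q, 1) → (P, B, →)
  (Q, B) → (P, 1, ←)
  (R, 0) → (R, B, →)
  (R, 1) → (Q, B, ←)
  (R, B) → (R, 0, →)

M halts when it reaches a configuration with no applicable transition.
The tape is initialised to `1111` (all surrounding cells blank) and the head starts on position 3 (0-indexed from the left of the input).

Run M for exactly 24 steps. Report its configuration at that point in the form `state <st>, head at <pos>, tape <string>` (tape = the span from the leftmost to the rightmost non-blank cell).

state Q, head at -1, tape 0B1B1B1

state=P head=3 tape=B111[1]BB   (P,1)→(P,0,→)
state=P head=4 tape=B1110[B]B   (P,B)→(P,1,←)
state=P head=3 tape=B111[0]1B   (P,0)→(R,1,←)
state=R head=2 tape=B11[1]11B   (R,1)→(Q,B,←)
state=Q head=1 tape=B1[1]B11B   (Q,1)→(P,B,→)
state=P head=2 tape=B1B[B]11B   (P,B)→(P,1,←)
state=P head=1 tape=B1[B]111B   (P,B)→(P,1,←)
state=P head=0 tape=B[1]1111B   (P,1)→(P,0,→)
state=P head=1 tape=B0[1]111B   (P,1)→(P,0,→)
state=P head=2 tape=B00[1]11B   (P,1)→(P,0,→)
state=P head=3 tape=B000[1]1B   (P,1)→(P,0,→)
state=P head=4 tape=B0000[1]B   (P,1)→(P,0,→)
state=P head=5 tape=B00000[B]   (P,B)→(P,1,←)
state=P head=4 tape=B0000[0]1   (P,0)→(R,1,←)
state=R head=3 tape=B000[0]11   (R,0)→(R,B,→)
state=R head=4 tape=B000B[1]1   (R,1)→(Q,B,←)
state=Q head=3 tape=B000[B]B1   (Q,B)→(P,1,←)
state=P head=2 tape=B00[0]1B1   (P,0)→(R,1,←)
state=R head=1 tape=B0[0]11B1   (R,0)→(R,B,→)
state=R head=2 tape=B0B[1]1B1   (R,1)→(Q,B,←)
state=Q head=1 tape=B0[B]B1B1   (Q,B)→(P,1,←)
state=P head=0 tape=B[0]1B1B1   (P,0)→(R,1,←)
state=R head=-1 tape=[B]11B1B1   (R,B)→(R,0,→)
state=R head=0 tape=0[1]1B1B1   (R,1)→(Q,B,←)
state=Q head=-1 tape=[0]B1B1B1
After 24 steps: state Q, head at -1, tape 0B1B1B1.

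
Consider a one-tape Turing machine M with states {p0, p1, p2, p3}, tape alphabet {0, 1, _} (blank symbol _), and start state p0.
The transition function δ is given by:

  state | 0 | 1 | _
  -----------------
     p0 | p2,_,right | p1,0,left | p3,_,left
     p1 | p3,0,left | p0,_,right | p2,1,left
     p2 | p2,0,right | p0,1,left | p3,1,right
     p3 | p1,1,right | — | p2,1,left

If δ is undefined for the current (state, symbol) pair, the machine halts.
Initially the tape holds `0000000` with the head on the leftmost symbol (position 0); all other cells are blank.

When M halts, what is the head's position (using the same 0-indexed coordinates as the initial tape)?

state=p0 head=0 tape=__[0]000000__   (p0,0)→(p2,_,right)
state=p2 head=1 tape=___[0]00000__   (p2,0)→(p2,0,right)
state=p2 head=2 tape=___0[0]0000__   (p2,0)→(p2,0,right)
state=p2 head=3 tape=___00[0]000__   (p2,0)→(p2,0,right)
state=p2 head=4 tape=___000[0]00__   (p2,0)→(p2,0,right)
state=p2 head=5 tape=___0000[0]0__   (p2,0)→(p2,0,right)
state=p2 head=6 tape=___00000[0]__   (p2,0)→(p2,0,right)
state=p2 head=7 tape=___000000[_]_   (p2,_)→(p3,1,right)
state=p3 head=8 tape=___0000001[_]   (p3,_)→(p2,1,left)
state=p2 head=7 tape=___000000[1]1   (p2,1)→(p0,1,left)
state=p0 head=6 tape=___00000[0]11   (p0,0)→(p2,_,right)
state=p2 head=7 tape=___00000_[1]1   (p2,1)→(p0,1,left)
state=p0 head=6 tape=___00000[_]11   (p0,_)→(p3,_,left)
state=p3 head=5 tape=___0000[0]_11   (p3,0)→(p1,1,right)
state=p1 head=6 tape=___00001[_]11   (p1,_)→(p2,1,left)
state=p2 head=5 tape=___0000[1]111   (p2,1)→(p0,1,left)
state=p0 head=4 tape=___000[0]1111   (p0,0)→(p2,_,right)
state=p2 head=5 tape=___000_[1]111   (p2,1)→(p0,1,left)
state=p0 head=4 tape=___000[_]1111   (p0,_)→(p3,_,left)
state=p3 head=3 tape=___00[0]_1111   (p3,0)→(p1,1,right)
state=p1 head=4 tape=___001[_]1111   (p1,_)→(p2,1,left)
state=p2 head=3 tape=___00[1]11111   (p2,1)→(p0,1,left)
state=p0 head=2 tape=___0[0]111111   (p0,0)→(p2,_,right)
state=p2 head=3 tape=___0_[1]11111   (p2,1)→(p0,1,left)
state=p0 head=2 tape=___0[_]111111   (p0,_)→(p3,_,left)
state=p3 head=1 tape=___[0]_111111   (p3,0)→(p1,1,right)
state=p1 head=2 tape=___1[_]111111   (p1,_)→(p2,1,left)
state=p2 head=1 tape=___[1]1111111   (p2,1)→(p0,1,left)
state=p0 head=0 tape=__[_]11111111   (p0,_)→(p3,_,left)
state=p3 head=-1 tape=_[_]_11111111   (p3,_)→(p2,1,left)
state=p2 head=-2 tape=[_]1_11111111   (p2,_)→(p3,1,right)
state=p3 head=-1 tape=1[1]_11111111
At halt the head is at cell -1.

-1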